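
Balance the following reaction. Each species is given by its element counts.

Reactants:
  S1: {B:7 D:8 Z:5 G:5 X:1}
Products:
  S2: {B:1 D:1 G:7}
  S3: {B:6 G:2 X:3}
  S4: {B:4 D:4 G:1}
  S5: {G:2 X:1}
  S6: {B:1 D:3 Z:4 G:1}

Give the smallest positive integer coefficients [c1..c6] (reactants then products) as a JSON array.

Coefficients: [4, 1, 1, 4, 1, 5]

B: 4·7 = 28 | 1·1+1·6+4·4+1·0+5·1 = 28
D: 4·8 = 32 | 1·1+1·0+4·4+1·0+5·3 = 32
Z: 4·5 = 20 | 1·0+1·0+4·0+1·0+5·4 = 20
G: 4·5 = 20 | 1·7+1·2+4·1+1·2+5·1 = 20
X: 4·1 = 4 | 1·0+1·3+4·0+1·1+5·0 = 4
gcd(4,1,1,4,1,5) = 1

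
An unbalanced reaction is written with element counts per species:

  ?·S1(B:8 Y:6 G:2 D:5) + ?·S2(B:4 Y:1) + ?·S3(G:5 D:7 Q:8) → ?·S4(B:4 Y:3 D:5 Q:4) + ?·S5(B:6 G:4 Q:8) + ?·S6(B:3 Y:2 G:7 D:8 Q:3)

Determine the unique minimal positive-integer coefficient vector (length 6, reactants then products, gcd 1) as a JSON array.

Coefficients: [3, 5, 6, 5, 2, 4]

B: 3·8+5·4+6·0 = 44 | 5·4+2·6+4·3 = 44
Y: 3·6+5·1+6·0 = 23 | 5·3+2·0+4·2 = 23
G: 3·2+5·0+6·5 = 36 | 5·0+2·4+4·7 = 36
D: 3·5+5·0+6·7 = 57 | 5·5+2·0+4·8 = 57
Q: 3·0+5·0+6·8 = 48 | 5·4+2·8+4·3 = 48
gcd(3,5,6,5,2,4) = 1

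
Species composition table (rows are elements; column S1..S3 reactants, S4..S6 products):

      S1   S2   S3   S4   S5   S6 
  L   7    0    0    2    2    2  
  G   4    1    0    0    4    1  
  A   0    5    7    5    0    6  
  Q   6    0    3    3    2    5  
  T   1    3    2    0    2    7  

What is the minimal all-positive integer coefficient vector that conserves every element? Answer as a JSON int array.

Coefficients: [2, 1, 3, 4, 2, 1]

L: 2·7+1·0+3·0 = 14 | 4·2+2·2+1·2 = 14
G: 2·4+1·1+3·0 = 9 | 4·0+2·4+1·1 = 9
A: 2·0+1·5+3·7 = 26 | 4·5+2·0+1·6 = 26
Q: 2·6+1·0+3·3 = 21 | 4·3+2·2+1·5 = 21
T: 2·1+1·3+3·2 = 11 | 4·0+2·2+1·7 = 11
gcd(2,1,3,4,2,1) = 1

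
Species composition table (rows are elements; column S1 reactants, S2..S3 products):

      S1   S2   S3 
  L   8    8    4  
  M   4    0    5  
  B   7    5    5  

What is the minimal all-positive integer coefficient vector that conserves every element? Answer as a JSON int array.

L: 5·8 = 40 | 3·8+4·4 = 40
M: 5·4 = 20 | 3·0+4·5 = 20
B: 5·7 = 35 | 3·5+4·5 = 35
gcd(5,3,4) = 1

Coefficients: [5, 3, 4]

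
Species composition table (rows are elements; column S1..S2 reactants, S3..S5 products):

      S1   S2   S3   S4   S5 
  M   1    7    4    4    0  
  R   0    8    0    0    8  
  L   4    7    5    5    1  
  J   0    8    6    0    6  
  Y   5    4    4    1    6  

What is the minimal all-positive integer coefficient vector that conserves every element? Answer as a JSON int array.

Coefficients: [3, 3, 1, 5, 3]

M: 3·1+3·7 = 24 | 1·4+5·4+3·0 = 24
R: 3·0+3·8 = 24 | 1·0+5·0+3·8 = 24
L: 3·4+3·7 = 33 | 1·5+5·5+3·1 = 33
J: 3·0+3·8 = 24 | 1·6+5·0+3·6 = 24
Y: 3·5+3·4 = 27 | 1·4+5·1+3·6 = 27
gcd(3,3,1,5,3) = 1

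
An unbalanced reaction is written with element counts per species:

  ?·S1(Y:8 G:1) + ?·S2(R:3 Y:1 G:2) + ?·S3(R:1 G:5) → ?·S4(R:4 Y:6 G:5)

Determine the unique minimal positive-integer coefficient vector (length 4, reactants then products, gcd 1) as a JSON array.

R: 3·0+6·3+2·1 = 20 | 5·4 = 20
Y: 3·8+6·1+2·0 = 30 | 5·6 = 30
G: 3·1+6·2+2·5 = 25 | 5·5 = 25
gcd(3,6,2,5) = 1

Coefficients: [3, 6, 2, 5]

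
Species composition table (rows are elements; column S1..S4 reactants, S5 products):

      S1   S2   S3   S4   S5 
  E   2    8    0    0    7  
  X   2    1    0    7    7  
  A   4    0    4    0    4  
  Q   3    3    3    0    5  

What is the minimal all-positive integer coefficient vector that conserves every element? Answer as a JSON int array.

E: 5·2+4·8+1·0+4·0 = 42 | 6·7 = 42
X: 5·2+4·1+1·0+4·7 = 42 | 6·7 = 42
A: 5·4+4·0+1·4+4·0 = 24 | 6·4 = 24
Q: 5·3+4·3+1·3+4·0 = 30 | 6·5 = 30
gcd(5,4,1,4,6) = 1

Coefficients: [5, 4, 1, 4, 6]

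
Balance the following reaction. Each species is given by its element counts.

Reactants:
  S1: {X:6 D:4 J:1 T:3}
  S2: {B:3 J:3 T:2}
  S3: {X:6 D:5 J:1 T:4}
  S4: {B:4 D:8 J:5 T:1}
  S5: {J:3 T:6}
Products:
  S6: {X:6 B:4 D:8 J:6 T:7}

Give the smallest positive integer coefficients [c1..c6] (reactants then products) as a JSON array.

X: 1·6+4·0+4·6+2·0+1·0 = 30 | 5·6 = 30
B: 1·0+4·3+4·0+2·4+1·0 = 20 | 5·4 = 20
D: 1·4+4·0+4·5+2·8+1·0 = 40 | 5·8 = 40
J: 1·1+4·3+4·1+2·5+1·3 = 30 | 5·6 = 30
T: 1·3+4·2+4·4+2·1+1·6 = 35 | 5·7 = 35
gcd(1,4,4,2,1,5) = 1

Coefficients: [1, 4, 4, 2, 1, 5]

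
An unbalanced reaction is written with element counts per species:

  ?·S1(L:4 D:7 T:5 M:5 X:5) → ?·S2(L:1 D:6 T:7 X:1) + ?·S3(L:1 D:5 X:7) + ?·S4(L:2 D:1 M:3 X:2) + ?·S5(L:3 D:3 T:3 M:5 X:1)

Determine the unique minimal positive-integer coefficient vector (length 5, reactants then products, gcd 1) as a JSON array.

Coefficients: [6, 3, 2, 5, 3]

L: 6·4 = 24 | 3·1+2·1+5·2+3·3 = 24
D: 6·7 = 42 | 3·6+2·5+5·1+3·3 = 42
T: 6·5 = 30 | 3·7+2·0+5·0+3·3 = 30
M: 6·5 = 30 | 3·0+2·0+5·3+3·5 = 30
X: 6·5 = 30 | 3·1+2·7+5·2+3·1 = 30
gcd(6,3,2,5,3) = 1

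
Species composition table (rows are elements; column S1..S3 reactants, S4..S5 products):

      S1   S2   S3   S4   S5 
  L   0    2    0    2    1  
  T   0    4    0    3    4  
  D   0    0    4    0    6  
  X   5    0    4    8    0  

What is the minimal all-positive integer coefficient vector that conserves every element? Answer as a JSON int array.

L: 4·0+5·2+3·0 = 10 | 4·2+2·1 = 10
T: 4·0+5·4+3·0 = 20 | 4·3+2·4 = 20
D: 4·0+5·0+3·4 = 12 | 4·0+2·6 = 12
X: 4·5+5·0+3·4 = 32 | 4·8+2·0 = 32
gcd(4,5,3,4,2) = 1

Coefficients: [4, 5, 3, 4, 2]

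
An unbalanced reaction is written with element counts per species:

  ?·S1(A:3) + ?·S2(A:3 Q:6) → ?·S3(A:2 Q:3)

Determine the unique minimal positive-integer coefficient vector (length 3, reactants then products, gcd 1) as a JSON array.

Coefficients: [1, 3, 6]

A: 1·3+3·3 = 12 | 6·2 = 12
Q: 1·0+3·6 = 18 | 6·3 = 18
gcd(1,3,6) = 1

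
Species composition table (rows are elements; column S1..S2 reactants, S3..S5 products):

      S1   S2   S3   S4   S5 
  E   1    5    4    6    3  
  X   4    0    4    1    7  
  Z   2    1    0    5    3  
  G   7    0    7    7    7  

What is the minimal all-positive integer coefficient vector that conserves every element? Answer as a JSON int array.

Coefficients: [3, 2, 1, 1, 1]

E: 3·1+2·5 = 13 | 1·4+1·6+1·3 = 13
X: 3·4+2·0 = 12 | 1·4+1·1+1·7 = 12
Z: 3·2+2·1 = 8 | 1·0+1·5+1·3 = 8
G: 3·7+2·0 = 21 | 1·7+1·7+1·7 = 21
gcd(3,2,1,1,1) = 1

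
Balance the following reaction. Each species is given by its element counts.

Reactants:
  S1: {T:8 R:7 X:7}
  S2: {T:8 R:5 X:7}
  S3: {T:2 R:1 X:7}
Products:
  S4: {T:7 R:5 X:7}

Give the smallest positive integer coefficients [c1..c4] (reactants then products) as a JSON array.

T: 2·8+3·8+1·2 = 42 | 6·7 = 42
R: 2·7+3·5+1·1 = 30 | 6·5 = 30
X: 2·7+3·7+1·7 = 42 | 6·7 = 42
gcd(2,3,1,6) = 1

Coefficients: [2, 3, 1, 6]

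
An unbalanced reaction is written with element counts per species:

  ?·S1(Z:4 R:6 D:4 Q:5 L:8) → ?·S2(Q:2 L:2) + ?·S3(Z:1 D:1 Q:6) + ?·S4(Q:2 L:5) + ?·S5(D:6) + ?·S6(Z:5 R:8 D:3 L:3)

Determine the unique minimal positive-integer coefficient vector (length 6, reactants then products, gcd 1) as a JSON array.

Coefficients: [4, 4, 1, 3, 1, 3]

Z: 4·4 = 16 | 4·0+1·1+3·0+1·0+3·5 = 16
R: 4·6 = 24 | 4·0+1·0+3·0+1·0+3·8 = 24
D: 4·4 = 16 | 4·0+1·1+3·0+1·6+3·3 = 16
Q: 4·5 = 20 | 4·2+1·6+3·2+1·0+3·0 = 20
L: 4·8 = 32 | 4·2+1·0+3·5+1·0+3·3 = 32
gcd(4,4,1,3,1,3) = 1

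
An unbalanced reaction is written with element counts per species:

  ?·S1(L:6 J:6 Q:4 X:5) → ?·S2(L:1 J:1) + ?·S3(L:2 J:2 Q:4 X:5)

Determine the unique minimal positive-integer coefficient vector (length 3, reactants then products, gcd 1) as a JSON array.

L: 1·6 = 6 | 4·1+1·2 = 6
J: 1·6 = 6 | 4·1+1·2 = 6
Q: 1·4 = 4 | 4·0+1·4 = 4
X: 1·5 = 5 | 4·0+1·5 = 5
gcd(1,4,1) = 1

Coefficients: [1, 4, 1]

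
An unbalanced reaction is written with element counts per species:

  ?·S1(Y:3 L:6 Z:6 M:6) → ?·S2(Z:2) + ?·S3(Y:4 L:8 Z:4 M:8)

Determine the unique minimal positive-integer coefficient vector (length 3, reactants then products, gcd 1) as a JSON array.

Y: 4·3 = 12 | 6·0+3·4 = 12
L: 4·6 = 24 | 6·0+3·8 = 24
Z: 4·6 = 24 | 6·2+3·4 = 24
M: 4·6 = 24 | 6·0+3·8 = 24
gcd(4,6,3) = 1

Coefficients: [4, 6, 3]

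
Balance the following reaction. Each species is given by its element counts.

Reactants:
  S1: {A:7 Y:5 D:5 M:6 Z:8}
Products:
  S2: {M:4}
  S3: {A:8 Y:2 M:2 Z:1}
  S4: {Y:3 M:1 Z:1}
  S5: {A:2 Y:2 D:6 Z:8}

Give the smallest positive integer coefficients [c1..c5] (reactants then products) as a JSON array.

A: 6·7 = 42 | 6·0+4·8+4·0+5·2 = 42
Y: 6·5 = 30 | 6·0+4·2+4·3+5·2 = 30
D: 6·5 = 30 | 6·0+4·0+4·0+5·6 = 30
M: 6·6 = 36 | 6·4+4·2+4·1+5·0 = 36
Z: 6·8 = 48 | 6·0+4·1+4·1+5·8 = 48
gcd(6,6,4,4,5) = 1

Coefficients: [6, 6, 4, 4, 5]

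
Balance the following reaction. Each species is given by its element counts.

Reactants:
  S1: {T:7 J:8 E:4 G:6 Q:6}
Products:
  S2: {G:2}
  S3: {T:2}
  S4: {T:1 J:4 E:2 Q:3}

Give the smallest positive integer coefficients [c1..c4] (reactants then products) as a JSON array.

Coefficients: [2, 6, 5, 4]

T: 2·7 = 14 | 6·0+5·2+4·1 = 14
J: 2·8 = 16 | 6·0+5·0+4·4 = 16
E: 2·4 = 8 | 6·0+5·0+4·2 = 8
G: 2·6 = 12 | 6·2+5·0+4·0 = 12
Q: 2·6 = 12 | 6·0+5·0+4·3 = 12
gcd(2,6,5,4) = 1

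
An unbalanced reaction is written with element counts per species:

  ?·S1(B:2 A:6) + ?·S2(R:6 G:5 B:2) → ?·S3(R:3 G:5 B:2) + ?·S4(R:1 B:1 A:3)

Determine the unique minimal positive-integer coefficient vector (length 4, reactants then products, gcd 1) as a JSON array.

R: 3·0+2·6 = 12 | 2·3+6·1 = 12
G: 3·0+2·5 = 10 | 2·5+6·0 = 10
B: 3·2+2·2 = 10 | 2·2+6·1 = 10
A: 3·6+2·0 = 18 | 2·0+6·3 = 18
gcd(3,2,2,6) = 1

Coefficients: [3, 2, 2, 6]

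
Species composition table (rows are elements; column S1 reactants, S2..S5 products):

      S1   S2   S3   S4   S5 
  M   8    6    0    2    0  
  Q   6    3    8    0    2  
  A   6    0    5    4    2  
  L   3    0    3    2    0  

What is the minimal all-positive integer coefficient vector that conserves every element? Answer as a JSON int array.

M: 6·8 = 48 | 6·6+2·0+6·2+1·0 = 48
Q: 6·6 = 36 | 6·3+2·8+6·0+1·2 = 36
A: 6·6 = 36 | 6·0+2·5+6·4+1·2 = 36
L: 6·3 = 18 | 6·0+2·3+6·2+1·0 = 18
gcd(6,6,2,6,1) = 1

Coefficients: [6, 6, 2, 6, 1]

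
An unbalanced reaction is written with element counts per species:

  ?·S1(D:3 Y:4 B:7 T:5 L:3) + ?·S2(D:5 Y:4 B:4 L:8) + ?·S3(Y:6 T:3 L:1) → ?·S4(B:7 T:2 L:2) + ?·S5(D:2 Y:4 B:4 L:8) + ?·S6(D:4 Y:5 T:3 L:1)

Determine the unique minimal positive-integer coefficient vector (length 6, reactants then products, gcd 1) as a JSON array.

D: 3·3+5·5+3·0 = 34 | 3·0+5·2+6·4 = 34
Y: 3·4+5·4+3·6 = 50 | 3·0+5·4+6·5 = 50
B: 3·7+5·4+3·0 = 41 | 3·7+5·4+6·0 = 41
T: 3·5+5·0+3·3 = 24 | 3·2+5·0+6·3 = 24
L: 3·3+5·8+3·1 = 52 | 3·2+5·8+6·1 = 52
gcd(3,5,3,3,5,6) = 1

Coefficients: [3, 5, 3, 3, 5, 6]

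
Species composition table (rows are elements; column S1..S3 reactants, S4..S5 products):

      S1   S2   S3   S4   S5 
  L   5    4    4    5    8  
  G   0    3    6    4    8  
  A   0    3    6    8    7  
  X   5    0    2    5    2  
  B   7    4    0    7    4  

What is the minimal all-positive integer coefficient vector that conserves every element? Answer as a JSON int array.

L: 1·5+4·4+4·4 = 37 | 1·5+4·8 = 37
G: 1·0+4·3+4·6 = 36 | 1·4+4·8 = 36
A: 1·0+4·3+4·6 = 36 | 1·8+4·7 = 36
X: 1·5+4·0+4·2 = 13 | 1·5+4·2 = 13
B: 1·7+4·4+4·0 = 23 | 1·7+4·4 = 23
gcd(1,4,4,1,4) = 1

Coefficients: [1, 4, 4, 1, 4]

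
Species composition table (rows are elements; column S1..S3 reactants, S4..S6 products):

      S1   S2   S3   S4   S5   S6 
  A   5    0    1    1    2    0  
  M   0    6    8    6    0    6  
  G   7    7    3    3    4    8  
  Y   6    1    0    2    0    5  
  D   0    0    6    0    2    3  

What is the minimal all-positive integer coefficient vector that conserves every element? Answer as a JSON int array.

Coefficients: [3, 4, 3, 6, 6, 2]

A: 3·5+4·0+3·1 = 18 | 6·1+6·2+2·0 = 18
M: 3·0+4·6+3·8 = 48 | 6·6+6·0+2·6 = 48
G: 3·7+4·7+3·3 = 58 | 6·3+6·4+2·8 = 58
Y: 3·6+4·1+3·0 = 22 | 6·2+6·0+2·5 = 22
D: 3·0+4·0+3·6 = 18 | 6·0+6·2+2·3 = 18
gcd(3,4,3,6,6,2) = 1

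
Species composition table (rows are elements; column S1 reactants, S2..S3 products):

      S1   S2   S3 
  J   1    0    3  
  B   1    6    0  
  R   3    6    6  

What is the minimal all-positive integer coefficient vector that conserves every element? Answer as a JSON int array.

J: 6·1 = 6 | 1·0+2·3 = 6
B: 6·1 = 6 | 1·6+2·0 = 6
R: 6·3 = 18 | 1·6+2·6 = 18
gcd(6,1,2) = 1

Coefficients: [6, 1, 2]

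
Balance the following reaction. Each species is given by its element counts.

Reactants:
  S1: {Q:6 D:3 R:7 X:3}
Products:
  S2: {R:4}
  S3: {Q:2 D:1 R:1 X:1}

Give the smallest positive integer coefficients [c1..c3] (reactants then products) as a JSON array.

Coefficients: [1, 1, 3]

Q: 1·6 = 6 | 1·0+3·2 = 6
D: 1·3 = 3 | 1·0+3·1 = 3
R: 1·7 = 7 | 1·4+3·1 = 7
X: 1·3 = 3 | 1·0+3·1 = 3
gcd(1,1,3) = 1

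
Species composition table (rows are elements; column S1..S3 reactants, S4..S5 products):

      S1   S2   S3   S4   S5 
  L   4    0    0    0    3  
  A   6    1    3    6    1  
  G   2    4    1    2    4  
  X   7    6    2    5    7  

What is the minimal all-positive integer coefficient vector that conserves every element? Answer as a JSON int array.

L: 3·4+4·0+4·0 = 12 | 5·0+4·3 = 12
A: 3·6+4·1+4·3 = 34 | 5·6+4·1 = 34
G: 3·2+4·4+4·1 = 26 | 5·2+4·4 = 26
X: 3·7+4·6+4·2 = 53 | 5·5+4·7 = 53
gcd(3,4,4,5,4) = 1

Coefficients: [3, 4, 4, 5, 4]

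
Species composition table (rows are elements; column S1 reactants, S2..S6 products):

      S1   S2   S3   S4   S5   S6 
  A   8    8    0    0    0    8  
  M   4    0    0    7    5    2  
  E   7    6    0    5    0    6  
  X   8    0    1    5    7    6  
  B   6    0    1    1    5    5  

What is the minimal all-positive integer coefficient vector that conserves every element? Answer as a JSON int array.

A: 5·8 = 40 | 1·8+4·0+1·0+1·0+4·8 = 40
M: 5·4 = 20 | 1·0+4·0+1·7+1·5+4·2 = 20
E: 5·7 = 35 | 1·6+4·0+1·5+1·0+4·6 = 35
X: 5·8 = 40 | 1·0+4·1+1·5+1·7+4·6 = 40
B: 5·6 = 30 | 1·0+4·1+1·1+1·5+4·5 = 30
gcd(5,1,4,1,1,4) = 1

Coefficients: [5, 1, 4, 1, 1, 4]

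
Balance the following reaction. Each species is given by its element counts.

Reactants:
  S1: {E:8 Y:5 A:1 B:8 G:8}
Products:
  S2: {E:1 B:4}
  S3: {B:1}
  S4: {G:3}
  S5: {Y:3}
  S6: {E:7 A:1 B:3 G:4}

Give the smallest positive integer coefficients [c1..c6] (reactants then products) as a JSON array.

Coefficients: [3, 3, 3, 4, 5, 3]

E: 3·8 = 24 | 3·1+3·0+4·0+5·0+3·7 = 24
Y: 3·5 = 15 | 3·0+3·0+4·0+5·3+3·0 = 15
A: 3·1 = 3 | 3·0+3·0+4·0+5·0+3·1 = 3
B: 3·8 = 24 | 3·4+3·1+4·0+5·0+3·3 = 24
G: 3·8 = 24 | 3·0+3·0+4·3+5·0+3·4 = 24
gcd(3,3,3,4,5,3) = 1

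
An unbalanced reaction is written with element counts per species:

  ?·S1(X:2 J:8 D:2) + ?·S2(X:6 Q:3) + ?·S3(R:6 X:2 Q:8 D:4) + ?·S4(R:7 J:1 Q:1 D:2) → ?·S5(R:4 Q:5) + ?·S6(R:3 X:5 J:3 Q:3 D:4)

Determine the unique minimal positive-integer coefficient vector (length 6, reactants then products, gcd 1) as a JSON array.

Coefficients: [2, 3, 4, 2, 5, 6]

R: 2·0+3·0+4·6+2·7 = 38 | 5·4+6·3 = 38
X: 2·2+3·6+4·2+2·0 = 30 | 5·0+6·5 = 30
J: 2·8+3·0+4·0+2·1 = 18 | 5·0+6·3 = 18
Q: 2·0+3·3+4·8+2·1 = 43 | 5·5+6·3 = 43
D: 2·2+3·0+4·4+2·2 = 24 | 5·0+6·4 = 24
gcd(2,3,4,2,5,6) = 1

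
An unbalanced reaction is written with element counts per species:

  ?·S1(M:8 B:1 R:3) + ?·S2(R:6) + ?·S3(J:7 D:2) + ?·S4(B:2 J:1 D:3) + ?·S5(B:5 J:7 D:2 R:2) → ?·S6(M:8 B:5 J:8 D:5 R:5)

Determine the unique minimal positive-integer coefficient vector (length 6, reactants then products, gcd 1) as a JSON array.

M: 5·8+1·0+3·0+5·0+2·0 = 40 | 5·8 = 40
B: 5·1+1·0+3·0+5·2+2·5 = 25 | 5·5 = 25
J: 5·0+1·0+3·7+5·1+2·7 = 40 | 5·8 = 40
D: 5·0+1·0+3·2+5·3+2·2 = 25 | 5·5 = 25
R: 5·3+1·6+3·0+5·0+2·2 = 25 | 5·5 = 25
gcd(5,1,3,5,2,5) = 1

Coefficients: [5, 1, 3, 5, 2, 5]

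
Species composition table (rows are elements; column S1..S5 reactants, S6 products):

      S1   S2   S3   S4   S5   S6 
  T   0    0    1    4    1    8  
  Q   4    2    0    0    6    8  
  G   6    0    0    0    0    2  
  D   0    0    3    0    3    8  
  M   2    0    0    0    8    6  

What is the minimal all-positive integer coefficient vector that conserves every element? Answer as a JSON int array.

Coefficients: [1, 4, 6, 4, 2, 3]

T: 1·0+4·0+6·1+4·4+2·1 = 24 | 3·8 = 24
Q: 1·4+4·2+6·0+4·0+2·6 = 24 | 3·8 = 24
G: 1·6+4·0+6·0+4·0+2·0 = 6 | 3·2 = 6
D: 1·0+4·0+6·3+4·0+2·3 = 24 | 3·8 = 24
M: 1·2+4·0+6·0+4·0+2·8 = 18 | 3·6 = 18
gcd(1,4,6,4,2,3) = 1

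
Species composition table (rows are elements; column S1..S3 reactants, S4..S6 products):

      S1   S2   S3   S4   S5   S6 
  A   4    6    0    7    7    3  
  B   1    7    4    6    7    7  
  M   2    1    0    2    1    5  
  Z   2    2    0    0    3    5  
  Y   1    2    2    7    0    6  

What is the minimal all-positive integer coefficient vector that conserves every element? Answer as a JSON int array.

Coefficients: [4, 6, 2, 2, 5, 1]

A: 4·4+6·6+2·0 = 52 | 2·7+5·7+1·3 = 52
B: 4·1+6·7+2·4 = 54 | 2·6+5·7+1·7 = 54
M: 4·2+6·1+2·0 = 14 | 2·2+5·1+1·5 = 14
Z: 4·2+6·2+2·0 = 20 | 2·0+5·3+1·5 = 20
Y: 4·1+6·2+2·2 = 20 | 2·7+5·0+1·6 = 20
gcd(4,6,2,2,5,1) = 1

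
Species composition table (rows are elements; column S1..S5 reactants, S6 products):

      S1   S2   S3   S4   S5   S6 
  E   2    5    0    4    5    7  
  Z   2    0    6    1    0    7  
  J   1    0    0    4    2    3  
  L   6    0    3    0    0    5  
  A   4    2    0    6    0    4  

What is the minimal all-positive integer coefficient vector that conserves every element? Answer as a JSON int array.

E: 1·2+1·5+3·0+1·4+2·5 = 21 | 3·7 = 21
Z: 1·2+1·0+3·6+1·1+2·0 = 21 | 3·7 = 21
J: 1·1+1·0+3·0+1·4+2·2 = 9 | 3·3 = 9
L: 1·6+1·0+3·3+1·0+2·0 = 15 | 3·5 = 15
A: 1·4+1·2+3·0+1·6+2·0 = 12 | 3·4 = 12
gcd(1,1,3,1,2,3) = 1

Coefficients: [1, 1, 3, 1, 2, 3]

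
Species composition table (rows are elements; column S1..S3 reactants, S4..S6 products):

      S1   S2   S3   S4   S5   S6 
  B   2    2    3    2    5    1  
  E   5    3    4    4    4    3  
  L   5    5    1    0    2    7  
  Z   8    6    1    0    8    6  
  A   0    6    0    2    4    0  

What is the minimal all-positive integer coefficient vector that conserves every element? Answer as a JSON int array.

Coefficients: [3, 4, 6, 6, 3, 5]

B: 3·2+4·2+6·3 = 32 | 6·2+3·5+5·1 = 32
E: 3·5+4·3+6·4 = 51 | 6·4+3·4+5·3 = 51
L: 3·5+4·5+6·1 = 41 | 6·0+3·2+5·7 = 41
Z: 3·8+4·6+6·1 = 54 | 6·0+3·8+5·6 = 54
A: 3·0+4·6+6·0 = 24 | 6·2+3·4+5·0 = 24
gcd(3,4,6,6,3,5) = 1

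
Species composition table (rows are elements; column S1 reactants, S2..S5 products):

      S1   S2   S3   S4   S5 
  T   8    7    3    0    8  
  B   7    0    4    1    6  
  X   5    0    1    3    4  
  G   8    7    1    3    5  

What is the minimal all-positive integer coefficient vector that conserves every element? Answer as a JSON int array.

T: 5·8 = 40 | 2·7+6·3+5·0+1·8 = 40
B: 5·7 = 35 | 2·0+6·4+5·1+1·6 = 35
X: 5·5 = 25 | 2·0+6·1+5·3+1·4 = 25
G: 5·8 = 40 | 2·7+6·1+5·3+1·5 = 40
gcd(5,2,6,5,1) = 1

Coefficients: [5, 2, 6, 5, 1]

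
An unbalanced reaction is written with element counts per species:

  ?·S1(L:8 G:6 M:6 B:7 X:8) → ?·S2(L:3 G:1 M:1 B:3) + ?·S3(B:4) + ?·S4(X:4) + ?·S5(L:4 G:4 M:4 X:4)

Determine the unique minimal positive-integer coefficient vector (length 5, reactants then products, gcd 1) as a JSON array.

L: 4·8 = 32 | 4·3+4·0+3·0+5·4 = 32
G: 4·6 = 24 | 4·1+4·0+3·0+5·4 = 24
M: 4·6 = 24 | 4·1+4·0+3·0+5·4 = 24
B: 4·7 = 28 | 4·3+4·4+3·0+5·0 = 28
X: 4·8 = 32 | 4·0+4·0+3·4+5·4 = 32
gcd(4,4,4,3,5) = 1

Coefficients: [4, 4, 4, 3, 5]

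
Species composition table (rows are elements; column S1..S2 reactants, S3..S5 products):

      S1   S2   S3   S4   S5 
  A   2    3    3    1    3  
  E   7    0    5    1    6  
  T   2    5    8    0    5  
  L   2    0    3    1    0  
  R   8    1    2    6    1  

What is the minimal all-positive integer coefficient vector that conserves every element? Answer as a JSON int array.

Coefficients: [4, 3, 1, 5, 3]

A: 4·2+3·3 = 17 | 1·3+5·1+3·3 = 17
E: 4·7+3·0 = 28 | 1·5+5·1+3·6 = 28
T: 4·2+3·5 = 23 | 1·8+5·0+3·5 = 23
L: 4·2+3·0 = 8 | 1·3+5·1+3·0 = 8
R: 4·8+3·1 = 35 | 1·2+5·6+3·1 = 35
gcd(4,3,1,5,3) = 1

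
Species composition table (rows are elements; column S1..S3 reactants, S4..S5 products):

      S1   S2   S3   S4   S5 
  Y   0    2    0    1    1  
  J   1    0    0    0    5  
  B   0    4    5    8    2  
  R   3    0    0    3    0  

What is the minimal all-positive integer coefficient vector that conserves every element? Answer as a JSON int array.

Y: 5·0+3·2+6·0 = 6 | 5·1+1·1 = 6
J: 5·1+3·0+6·0 = 5 | 5·0+1·5 = 5
B: 5·0+3·4+6·5 = 42 | 5·8+1·2 = 42
R: 5·3+3·0+6·0 = 15 | 5·3+1·0 = 15
gcd(5,3,6,5,1) = 1

Coefficients: [5, 3, 6, 5, 1]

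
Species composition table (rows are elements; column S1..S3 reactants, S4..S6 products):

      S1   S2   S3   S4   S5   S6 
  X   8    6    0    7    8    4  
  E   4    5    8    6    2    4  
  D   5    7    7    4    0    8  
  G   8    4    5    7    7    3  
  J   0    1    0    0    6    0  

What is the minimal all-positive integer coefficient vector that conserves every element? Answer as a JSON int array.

X: 3·8+6·6+1·0 = 60 | 4·7+1·8+6·4 = 60
E: 3·4+6·5+1·8 = 50 | 4·6+1·2+6·4 = 50
D: 3·5+6·7+1·7 = 64 | 4·4+1·0+6·8 = 64
G: 3·8+6·4+1·5 = 53 | 4·7+1·7+6·3 = 53
J: 3·0+6·1+1·0 = 6 | 4·0+1·6+6·0 = 6
gcd(3,6,1,4,1,6) = 1

Coefficients: [3, 6, 1, 4, 1, 6]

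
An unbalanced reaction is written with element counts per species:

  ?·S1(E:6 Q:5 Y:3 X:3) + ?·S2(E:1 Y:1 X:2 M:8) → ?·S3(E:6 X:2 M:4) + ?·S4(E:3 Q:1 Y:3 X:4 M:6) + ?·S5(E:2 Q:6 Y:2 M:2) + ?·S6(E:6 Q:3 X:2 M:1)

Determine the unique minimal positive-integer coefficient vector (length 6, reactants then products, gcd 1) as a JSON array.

Coefficients: [6, 6, 1, 6, 3, 2]

E: 6·6+6·1 = 42 | 1·6+6·3+3·2+2·6 = 42
Q: 6·5+6·0 = 30 | 1·0+6·1+3·6+2·3 = 30
Y: 6·3+6·1 = 24 | 1·0+6·3+3·2+2·0 = 24
X: 6·3+6·2 = 30 | 1·2+6·4+3·0+2·2 = 30
M: 6·0+6·8 = 48 | 1·4+6·6+3·2+2·1 = 48
gcd(6,6,1,6,3,2) = 1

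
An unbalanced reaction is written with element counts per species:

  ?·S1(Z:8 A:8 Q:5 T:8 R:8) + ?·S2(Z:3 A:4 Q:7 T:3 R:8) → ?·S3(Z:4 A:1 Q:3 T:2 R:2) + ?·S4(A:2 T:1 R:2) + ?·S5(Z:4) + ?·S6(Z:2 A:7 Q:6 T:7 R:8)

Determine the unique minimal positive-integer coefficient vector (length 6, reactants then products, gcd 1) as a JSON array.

Z: 5·8+2·3 = 46 | 3·4+5·0+6·4+5·2 = 46
A: 5·8+2·4 = 48 | 3·1+5·2+6·0+5·7 = 48
Q: 5·5+2·7 = 39 | 3·3+5·0+6·0+5·6 = 39
T: 5·8+2·3 = 46 | 3·2+5·1+6·0+5·7 = 46
R: 5·8+2·8 = 56 | 3·2+5·2+6·0+5·8 = 56
gcd(5,2,3,5,6,5) = 1

Coefficients: [5, 2, 3, 5, 6, 5]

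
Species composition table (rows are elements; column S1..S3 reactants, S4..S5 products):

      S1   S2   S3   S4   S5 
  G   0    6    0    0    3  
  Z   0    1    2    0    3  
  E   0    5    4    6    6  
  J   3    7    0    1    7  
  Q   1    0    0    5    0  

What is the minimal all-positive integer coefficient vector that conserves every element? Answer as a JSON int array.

Coefficients: [5, 2, 5, 1, 4]

G: 5·0+2·6+5·0 = 12 | 1·0+4·3 = 12
Z: 5·0+2·1+5·2 = 12 | 1·0+4·3 = 12
E: 5·0+2·5+5·4 = 30 | 1·6+4·6 = 30
J: 5·3+2·7+5·0 = 29 | 1·1+4·7 = 29
Q: 5·1+2·0+5·0 = 5 | 1·5+4·0 = 5
gcd(5,2,5,1,4) = 1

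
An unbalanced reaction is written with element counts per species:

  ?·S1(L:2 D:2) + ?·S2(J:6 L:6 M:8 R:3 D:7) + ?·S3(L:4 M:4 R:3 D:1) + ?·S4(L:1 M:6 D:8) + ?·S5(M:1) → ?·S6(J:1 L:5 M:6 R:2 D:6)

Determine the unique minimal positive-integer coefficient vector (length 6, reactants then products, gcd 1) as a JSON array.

Coefficients: [5, 1, 3, 2, 4, 6]

J: 5·0+1·6+3·0+2·0+4·0 = 6 | 6·1 = 6
L: 5·2+1·6+3·4+2·1+4·0 = 30 | 6·5 = 30
M: 5·0+1·8+3·4+2·6+4·1 = 36 | 6·6 = 36
R: 5·0+1·3+3·3+2·0+4·0 = 12 | 6·2 = 12
D: 5·2+1·7+3·1+2·8+4·0 = 36 | 6·6 = 36
gcd(5,1,3,2,4,6) = 1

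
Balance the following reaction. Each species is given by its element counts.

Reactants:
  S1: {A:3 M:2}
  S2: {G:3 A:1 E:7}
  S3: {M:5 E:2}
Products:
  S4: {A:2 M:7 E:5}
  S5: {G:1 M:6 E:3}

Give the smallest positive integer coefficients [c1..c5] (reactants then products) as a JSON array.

G: 1·0+1·3+6·0 = 3 | 2·0+3·1 = 3
A: 1·3+1·1+6·0 = 4 | 2·2+3·0 = 4
M: 1·2+1·0+6·5 = 32 | 2·7+3·6 = 32
E: 1·0+1·7+6·2 = 19 | 2·5+3·3 = 19
gcd(1,1,6,2,3) = 1

Coefficients: [1, 1, 6, 2, 3]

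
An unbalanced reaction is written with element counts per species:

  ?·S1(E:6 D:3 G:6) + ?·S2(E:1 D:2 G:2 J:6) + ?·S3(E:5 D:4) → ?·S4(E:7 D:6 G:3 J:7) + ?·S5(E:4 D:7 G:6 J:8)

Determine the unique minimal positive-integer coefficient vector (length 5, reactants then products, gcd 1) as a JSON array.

E: 1·6+6·1+4·5 = 32 | 4·7+1·4 = 32
D: 1·3+6·2+4·4 = 31 | 4·6+1·7 = 31
G: 1·6+6·2+4·0 = 18 | 4·3+1·6 = 18
J: 1·0+6·6+4·0 = 36 | 4·7+1·8 = 36
gcd(1,6,4,4,1) = 1

Coefficients: [1, 6, 4, 4, 1]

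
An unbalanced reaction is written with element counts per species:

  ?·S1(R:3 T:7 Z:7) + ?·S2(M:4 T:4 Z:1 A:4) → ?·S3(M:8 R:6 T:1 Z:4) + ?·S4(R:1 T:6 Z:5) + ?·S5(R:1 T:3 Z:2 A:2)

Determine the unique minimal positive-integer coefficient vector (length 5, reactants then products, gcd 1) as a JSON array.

M: 5·0+2·4 = 8 | 1·8+5·0+4·0 = 8
R: 5·3+2·0 = 15 | 1·6+5·1+4·1 = 15
T: 5·7+2·4 = 43 | 1·1+5·6+4·3 = 43
Z: 5·7+2·1 = 37 | 1·4+5·5+4·2 = 37
A: 5·0+2·4 = 8 | 1·0+5·0+4·2 = 8
gcd(5,2,1,5,4) = 1

Coefficients: [5, 2, 1, 5, 4]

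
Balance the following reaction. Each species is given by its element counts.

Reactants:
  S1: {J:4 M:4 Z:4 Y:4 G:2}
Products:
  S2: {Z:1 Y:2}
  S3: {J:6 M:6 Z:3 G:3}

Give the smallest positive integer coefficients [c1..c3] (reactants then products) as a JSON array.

J: 3·4 = 12 | 6·0+2·6 = 12
M: 3·4 = 12 | 6·0+2·6 = 12
Z: 3·4 = 12 | 6·1+2·3 = 12
Y: 3·4 = 12 | 6·2+2·0 = 12
G: 3·2 = 6 | 6·0+2·3 = 6
gcd(3,6,2) = 1

Coefficients: [3, 6, 2]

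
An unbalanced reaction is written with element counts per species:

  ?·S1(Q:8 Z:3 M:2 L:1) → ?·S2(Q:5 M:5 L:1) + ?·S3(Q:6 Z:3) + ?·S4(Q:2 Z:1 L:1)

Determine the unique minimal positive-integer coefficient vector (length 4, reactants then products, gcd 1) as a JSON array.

Coefficients: [5, 2, 4, 3]

Q: 5·8 = 40 | 2·5+4·6+3·2 = 40
Z: 5·3 = 15 | 2·0+4·3+3·1 = 15
M: 5·2 = 10 | 2·5+4·0+3·0 = 10
L: 5·1 = 5 | 2·1+4·0+3·1 = 5
gcd(5,2,4,3) = 1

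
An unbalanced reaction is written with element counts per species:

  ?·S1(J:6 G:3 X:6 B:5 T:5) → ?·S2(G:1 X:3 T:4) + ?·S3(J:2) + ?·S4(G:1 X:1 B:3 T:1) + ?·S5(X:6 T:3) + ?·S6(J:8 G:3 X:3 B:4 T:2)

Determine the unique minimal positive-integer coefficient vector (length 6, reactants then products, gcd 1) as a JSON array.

J: 6·6 = 36 | 3·0+6·2+6·0+2·0+3·8 = 36
G: 6·3 = 18 | 3·1+6·0+6·1+2·0+3·3 = 18
X: 6·6 = 36 | 3·3+6·0+6·1+2·6+3·3 = 36
B: 6·5 = 30 | 3·0+6·0+6·3+2·0+3·4 = 30
T: 6·5 = 30 | 3·4+6·0+6·1+2·3+3·2 = 30
gcd(6,3,6,6,2,3) = 1

Coefficients: [6, 3, 6, 6, 2, 3]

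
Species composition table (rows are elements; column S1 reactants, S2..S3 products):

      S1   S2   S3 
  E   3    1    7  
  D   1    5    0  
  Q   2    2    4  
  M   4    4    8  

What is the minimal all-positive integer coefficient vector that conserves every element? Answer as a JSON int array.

E: 5·3 = 15 | 1·1+2·7 = 15
D: 5·1 = 5 | 1·5+2·0 = 5
Q: 5·2 = 10 | 1·2+2·4 = 10
M: 5·4 = 20 | 1·4+2·8 = 20
gcd(5,1,2) = 1

Coefficients: [5, 1, 2]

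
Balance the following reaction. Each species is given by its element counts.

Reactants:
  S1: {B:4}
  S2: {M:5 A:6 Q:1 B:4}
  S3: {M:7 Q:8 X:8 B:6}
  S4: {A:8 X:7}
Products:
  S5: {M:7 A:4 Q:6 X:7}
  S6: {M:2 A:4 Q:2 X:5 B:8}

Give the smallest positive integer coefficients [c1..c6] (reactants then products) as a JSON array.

M: 2·0+2·5+4·7+3·0 = 38 | 4·7+5·2 = 38
A: 2·0+2·6+4·0+3·8 = 36 | 4·4+5·4 = 36
Q: 2·0+2·1+4·8+3·0 = 34 | 4·6+5·2 = 34
X: 2·0+2·0+4·8+3·7 = 53 | 4·7+5·5 = 53
B: 2·4+2·4+4·6+3·0 = 40 | 4·0+5·8 = 40
gcd(2,2,4,3,4,5) = 1

Coefficients: [2, 2, 4, 3, 4, 5]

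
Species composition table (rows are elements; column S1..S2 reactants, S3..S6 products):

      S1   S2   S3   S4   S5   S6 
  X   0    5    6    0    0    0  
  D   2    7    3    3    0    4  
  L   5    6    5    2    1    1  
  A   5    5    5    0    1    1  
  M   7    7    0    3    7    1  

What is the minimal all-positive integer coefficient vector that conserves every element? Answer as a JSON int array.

Coefficients: [1, 6, 5, 3, 5, 5]

X: 1·0+6·5 = 30 | 5·6+3·0+5·0+5·0 = 30
D: 1·2+6·7 = 44 | 5·3+3·3+5·0+5·4 = 44
L: 1·5+6·6 = 41 | 5·5+3·2+5·1+5·1 = 41
A: 1·5+6·5 = 35 | 5·5+3·0+5·1+5·1 = 35
M: 1·7+6·7 = 49 | 5·0+3·3+5·7+5·1 = 49
gcd(1,6,5,3,5,5) = 1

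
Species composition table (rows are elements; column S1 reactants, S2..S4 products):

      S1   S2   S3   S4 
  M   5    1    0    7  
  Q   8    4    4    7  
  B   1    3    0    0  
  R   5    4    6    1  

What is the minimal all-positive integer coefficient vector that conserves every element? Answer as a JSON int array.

Coefficients: [6, 2, 3, 4]

M: 6·5 = 30 | 2·1+3·0+4·7 = 30
Q: 6·8 = 48 | 2·4+3·4+4·7 = 48
B: 6·1 = 6 | 2·3+3·0+4·0 = 6
R: 6·5 = 30 | 2·4+3·6+4·1 = 30
gcd(6,2,3,4) = 1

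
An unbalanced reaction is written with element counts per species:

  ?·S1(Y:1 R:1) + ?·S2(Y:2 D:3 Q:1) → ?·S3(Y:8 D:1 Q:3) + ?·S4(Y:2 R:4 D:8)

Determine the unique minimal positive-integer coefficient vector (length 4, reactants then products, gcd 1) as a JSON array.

Coefficients: [4, 3, 1, 1]

Y: 4·1+3·2 = 10 | 1·8+1·2 = 10
R: 4·1+3·0 = 4 | 1·0+1·4 = 4
D: 4·0+3·3 = 9 | 1·1+1·8 = 9
Q: 4·0+3·1 = 3 | 1·3+1·0 = 3
gcd(4,3,1,1) = 1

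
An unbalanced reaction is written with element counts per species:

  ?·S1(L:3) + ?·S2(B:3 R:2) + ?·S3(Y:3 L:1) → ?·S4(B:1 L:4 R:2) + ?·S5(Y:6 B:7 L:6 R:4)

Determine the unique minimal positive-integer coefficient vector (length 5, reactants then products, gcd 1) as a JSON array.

Coefficients: [4, 5, 4, 1, 2]

Y: 4·0+5·0+4·3 = 12 | 1·0+2·6 = 12
B: 4·0+5·3+4·0 = 15 | 1·1+2·7 = 15
L: 4·3+5·0+4·1 = 16 | 1·4+2·6 = 16
R: 4·0+5·2+4·0 = 10 | 1·2+2·4 = 10
gcd(4,5,4,1,2) = 1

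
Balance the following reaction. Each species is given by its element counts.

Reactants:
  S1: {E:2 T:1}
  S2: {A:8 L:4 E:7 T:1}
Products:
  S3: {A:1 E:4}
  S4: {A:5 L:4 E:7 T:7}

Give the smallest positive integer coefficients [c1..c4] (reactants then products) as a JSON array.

A: 6·0+1·8 = 8 | 3·1+1·5 = 8
L: 6·0+1·4 = 4 | 3·0+1·4 = 4
E: 6·2+1·7 = 19 | 3·4+1·7 = 19
T: 6·1+1·1 = 7 | 3·0+1·7 = 7
gcd(6,1,3,1) = 1

Coefficients: [6, 1, 3, 1]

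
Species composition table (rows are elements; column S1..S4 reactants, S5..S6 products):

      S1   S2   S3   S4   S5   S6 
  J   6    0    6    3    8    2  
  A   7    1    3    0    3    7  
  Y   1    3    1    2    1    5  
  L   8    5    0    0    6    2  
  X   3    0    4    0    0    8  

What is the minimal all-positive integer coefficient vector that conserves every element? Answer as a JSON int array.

Coefficients: [4, 2, 3, 4, 6, 3]

J: 4·6+2·0+3·6+4·3 = 54 | 6·8+3·2 = 54
A: 4·7+2·1+3·3+4·0 = 39 | 6·3+3·7 = 39
Y: 4·1+2·3+3·1+4·2 = 21 | 6·1+3·5 = 21
L: 4·8+2·5+3·0+4·0 = 42 | 6·6+3·2 = 42
X: 4·3+2·0+3·4+4·0 = 24 | 6·0+3·8 = 24
gcd(4,2,3,4,6,3) = 1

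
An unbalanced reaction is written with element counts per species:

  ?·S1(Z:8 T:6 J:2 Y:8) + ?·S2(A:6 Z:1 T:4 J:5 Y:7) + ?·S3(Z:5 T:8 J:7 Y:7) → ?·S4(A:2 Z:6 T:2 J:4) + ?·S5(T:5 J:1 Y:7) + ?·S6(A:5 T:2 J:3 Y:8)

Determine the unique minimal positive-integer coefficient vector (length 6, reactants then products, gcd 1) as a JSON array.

A: 2·0+3·6+1·0 = 18 | 4·2+4·0+2·5 = 18
Z: 2·8+3·1+1·5 = 24 | 4·6+4·0+2·0 = 24
T: 2·6+3·4+1·8 = 32 | 4·2+4·5+2·2 = 32
J: 2·2+3·5+1·7 = 26 | 4·4+4·1+2·3 = 26
Y: 2·8+3·7+1·7 = 44 | 4·0+4·7+2·8 = 44
gcd(2,3,1,4,4,2) = 1

Coefficients: [2, 3, 1, 4, 4, 2]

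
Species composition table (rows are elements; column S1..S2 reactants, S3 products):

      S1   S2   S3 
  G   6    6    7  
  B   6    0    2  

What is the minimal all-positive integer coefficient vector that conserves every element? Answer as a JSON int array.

Coefficients: [2, 5, 6]

G: 2·6+5·6 = 42 | 6·7 = 42
B: 2·6+5·0 = 12 | 6·2 = 12
gcd(2,5,6) = 1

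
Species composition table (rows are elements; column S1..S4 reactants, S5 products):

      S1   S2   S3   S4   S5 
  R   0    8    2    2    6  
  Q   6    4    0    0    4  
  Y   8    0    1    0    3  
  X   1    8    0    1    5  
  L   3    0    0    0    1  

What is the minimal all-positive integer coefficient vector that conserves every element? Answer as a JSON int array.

Coefficients: [2, 3, 2, 4, 6]

R: 2·0+3·8+2·2+4·2 = 36 | 6·6 = 36
Q: 2·6+3·4+2·0+4·0 = 24 | 6·4 = 24
Y: 2·8+3·0+2·1+4·0 = 18 | 6·3 = 18
X: 2·1+3·8+2·0+4·1 = 30 | 6·5 = 30
L: 2·3+3·0+2·0+4·0 = 6 | 6·1 = 6
gcd(2,3,2,4,6) = 1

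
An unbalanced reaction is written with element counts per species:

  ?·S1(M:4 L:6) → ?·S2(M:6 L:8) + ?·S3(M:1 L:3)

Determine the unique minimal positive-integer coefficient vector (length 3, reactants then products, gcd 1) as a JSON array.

Coefficients: [5, 3, 2]

M: 5·4 = 20 | 3·6+2·1 = 20
L: 5·6 = 30 | 3·8+2·3 = 30
gcd(5,3,2) = 1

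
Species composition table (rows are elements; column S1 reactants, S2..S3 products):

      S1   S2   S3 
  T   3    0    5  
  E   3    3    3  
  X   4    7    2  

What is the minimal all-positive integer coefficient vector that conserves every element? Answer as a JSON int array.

T: 5·3 = 15 | 2·0+3·5 = 15
E: 5·3 = 15 | 2·3+3·3 = 15
X: 5·4 = 20 | 2·7+3·2 = 20
gcd(5,2,3) = 1

Coefficients: [5, 2, 3]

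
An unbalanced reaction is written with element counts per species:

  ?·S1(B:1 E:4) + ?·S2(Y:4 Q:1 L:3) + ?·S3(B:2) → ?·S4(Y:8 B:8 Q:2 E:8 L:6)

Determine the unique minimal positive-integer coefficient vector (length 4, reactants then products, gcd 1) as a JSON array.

Y: 2·0+2·4+3·0 = 8 | 1·8 = 8
B: 2·1+2·0+3·2 = 8 | 1·8 = 8
Q: 2·0+2·1+3·0 = 2 | 1·2 = 2
E: 2·4+2·0+3·0 = 8 | 1·8 = 8
L: 2·0+2·3+3·0 = 6 | 1·6 = 6
gcd(2,2,3,1) = 1

Coefficients: [2, 2, 3, 1]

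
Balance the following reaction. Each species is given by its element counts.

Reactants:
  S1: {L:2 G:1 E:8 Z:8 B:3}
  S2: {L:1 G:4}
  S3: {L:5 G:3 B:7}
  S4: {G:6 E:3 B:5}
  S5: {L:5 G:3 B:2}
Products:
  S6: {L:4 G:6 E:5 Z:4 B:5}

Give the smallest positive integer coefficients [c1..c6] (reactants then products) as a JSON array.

L: 3·2+3·1+1·5+2·0+2·5 = 24 | 6·4 = 24
G: 3·1+3·4+1·3+2·6+2·3 = 36 | 6·6 = 36
E: 3·8+3·0+1·0+2·3+2·0 = 30 | 6·5 = 30
Z: 3·8+3·0+1·0+2·0+2·0 = 24 | 6·4 = 24
B: 3·3+3·0+1·7+2·5+2·2 = 30 | 6·5 = 30
gcd(3,3,1,2,2,6) = 1

Coefficients: [3, 3, 1, 2, 2, 6]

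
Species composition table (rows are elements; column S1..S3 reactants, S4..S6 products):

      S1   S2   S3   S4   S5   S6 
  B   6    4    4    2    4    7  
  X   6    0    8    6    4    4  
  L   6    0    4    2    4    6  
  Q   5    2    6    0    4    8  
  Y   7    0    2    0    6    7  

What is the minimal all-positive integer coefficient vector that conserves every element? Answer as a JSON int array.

B: 6·6+1·4+2·4 = 48 | 4·2+3·4+4·7 = 48
X: 6·6+1·0+2·8 = 52 | 4·6+3·4+4·4 = 52
L: 6·6+1·0+2·4 = 44 | 4·2+3·4+4·6 = 44
Q: 6·5+1·2+2·6 = 44 | 4·0+3·4+4·8 = 44
Y: 6·7+1·0+2·2 = 46 | 4·0+3·6+4·7 = 46
gcd(6,1,2,4,3,4) = 1

Coefficients: [6, 1, 2, 4, 3, 4]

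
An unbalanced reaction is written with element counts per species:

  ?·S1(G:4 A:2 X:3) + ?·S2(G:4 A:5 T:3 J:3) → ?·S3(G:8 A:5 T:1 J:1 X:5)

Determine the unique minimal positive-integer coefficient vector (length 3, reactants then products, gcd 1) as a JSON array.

Coefficients: [5, 1, 3]

G: 5·4+1·4 = 24 | 3·8 = 24
A: 5·2+1·5 = 15 | 3·5 = 15
T: 5·0+1·3 = 3 | 3·1 = 3
J: 5·0+1·3 = 3 | 3·1 = 3
X: 5·3+1·0 = 15 | 3·5 = 15
gcd(5,1,3) = 1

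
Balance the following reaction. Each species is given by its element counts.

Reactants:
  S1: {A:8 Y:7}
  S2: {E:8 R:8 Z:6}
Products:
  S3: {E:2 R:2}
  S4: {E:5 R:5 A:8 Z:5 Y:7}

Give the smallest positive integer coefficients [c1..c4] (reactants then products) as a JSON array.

Coefficients: [6, 5, 5, 6]

E: 6·0+5·8 = 40 | 5·2+6·5 = 40
R: 6·0+5·8 = 40 | 5·2+6·5 = 40
A: 6·8+5·0 = 48 | 5·0+6·8 = 48
Z: 6·0+5·6 = 30 | 5·0+6·5 = 30
Y: 6·7+5·0 = 42 | 5·0+6·7 = 42
gcd(6,5,5,6) = 1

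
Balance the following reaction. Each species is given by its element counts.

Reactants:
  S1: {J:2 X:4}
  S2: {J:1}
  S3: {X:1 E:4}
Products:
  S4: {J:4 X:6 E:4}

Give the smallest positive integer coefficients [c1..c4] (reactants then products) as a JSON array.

J: 5·2+6·1+4·0 = 16 | 4·4 = 16
X: 5·4+6·0+4·1 = 24 | 4·6 = 24
E: 5·0+6·0+4·4 = 16 | 4·4 = 16
gcd(5,6,4,4) = 1

Coefficients: [5, 6, 4, 4]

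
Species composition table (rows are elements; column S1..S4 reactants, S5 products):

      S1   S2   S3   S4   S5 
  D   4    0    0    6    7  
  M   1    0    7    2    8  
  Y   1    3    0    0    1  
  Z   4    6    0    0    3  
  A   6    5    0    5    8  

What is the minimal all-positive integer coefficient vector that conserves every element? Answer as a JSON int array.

D: 3·4+1·0+5·0+5·6 = 42 | 6·7 = 42
M: 3·1+1·0+5·7+5·2 = 48 | 6·8 = 48
Y: 3·1+1·3+5·0+5·0 = 6 | 6·1 = 6
Z: 3·4+1·6+5·0+5·0 = 18 | 6·3 = 18
A: 3·6+1·5+5·0+5·5 = 48 | 6·8 = 48
gcd(3,1,5,5,6) = 1

Coefficients: [3, 1, 5, 5, 6]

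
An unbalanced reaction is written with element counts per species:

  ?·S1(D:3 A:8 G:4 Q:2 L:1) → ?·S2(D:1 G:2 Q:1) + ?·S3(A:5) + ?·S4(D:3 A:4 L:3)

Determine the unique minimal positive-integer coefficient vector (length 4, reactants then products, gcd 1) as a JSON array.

Coefficients: [3, 6, 4, 1]

D: 3·3 = 9 | 6·1+4·0+1·3 = 9
A: 3·8 = 24 | 6·0+4·5+1·4 = 24
G: 3·4 = 12 | 6·2+4·0+1·0 = 12
Q: 3·2 = 6 | 6·1+4·0+1·0 = 6
L: 3·1 = 3 | 6·0+4·0+1·3 = 3
gcd(3,6,4,1) = 1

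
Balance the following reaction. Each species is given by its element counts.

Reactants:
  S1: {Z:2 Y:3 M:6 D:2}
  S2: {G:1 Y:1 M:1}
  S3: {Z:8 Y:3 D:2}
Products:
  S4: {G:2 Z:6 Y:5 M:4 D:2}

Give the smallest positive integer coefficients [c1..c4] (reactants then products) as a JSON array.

Coefficients: [1, 6, 2, 3]

G: 1·0+6·1+2·0 = 6 | 3·2 = 6
Z: 1·2+6·0+2·8 = 18 | 3·6 = 18
Y: 1·3+6·1+2·3 = 15 | 3·5 = 15
M: 1·6+6·1+2·0 = 12 | 3·4 = 12
D: 1·2+6·0+2·2 = 6 | 3·2 = 6
gcd(1,6,2,3) = 1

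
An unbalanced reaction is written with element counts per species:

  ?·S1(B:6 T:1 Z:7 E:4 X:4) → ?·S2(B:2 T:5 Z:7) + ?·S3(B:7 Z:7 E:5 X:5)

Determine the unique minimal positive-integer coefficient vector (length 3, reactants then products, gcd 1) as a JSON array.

B: 5·6 = 30 | 1·2+4·7 = 30
T: 5·1 = 5 | 1·5+4·0 = 5
Z: 5·7 = 35 | 1·7+4·7 = 35
E: 5·4 = 20 | 1·0+4·5 = 20
X: 5·4 = 20 | 1·0+4·5 = 20
gcd(5,1,4) = 1

Coefficients: [5, 1, 4]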